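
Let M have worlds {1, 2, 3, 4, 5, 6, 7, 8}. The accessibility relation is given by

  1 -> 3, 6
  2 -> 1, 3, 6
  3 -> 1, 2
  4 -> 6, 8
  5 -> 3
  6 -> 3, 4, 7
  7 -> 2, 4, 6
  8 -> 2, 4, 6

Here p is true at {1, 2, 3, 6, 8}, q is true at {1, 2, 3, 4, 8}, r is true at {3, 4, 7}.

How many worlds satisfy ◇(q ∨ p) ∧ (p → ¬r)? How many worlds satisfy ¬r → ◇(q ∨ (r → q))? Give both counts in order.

7 and 8

For ◇(q ∨ p) ∧ (p → ¬r):
1: ◇(q ∨ p) is T, p → ¬r is T. ✓
2: ◇(q ∨ p) is T, p → ¬r is T. ✓
3: ◇(q ∨ p) is T, p → ¬r is F. ✗
4: ◇(q ∨ p) is T, p → ¬r is T. ✓
5: ◇(q ∨ p) is T, p → ¬r is T. ✓
6: ◇(q ∨ p) is T, p → ¬r is T. ✓
7: ◇(q ∨ p) is T, p → ¬r is T. ✓
8: ◇(q ∨ p) is T, p → ¬r is T. ✓
— 7 worlds.
For ¬r → ◇(q ∨ (r → q)):
1: ¬r is T, ◇(q ∨ (r → q)) is T. ✓
2: ¬r is T, ◇(q ∨ (r → q)) is T. ✓
3: ¬r is F, ◇(q ∨ (r → q)) is T. ✓
4: ¬r is F, ◇(q ∨ (r → q)) is T. ✓
5: ¬r is T, ◇(q ∨ (r → q)) is T. ✓
6: ¬r is T, ◇(q ∨ (r → q)) is T. ✓
7: ¬r is F, ◇(q ∨ (r → q)) is T. ✓
8: ¬r is T, ◇(q ∨ (r → q)) is T. ✓
— 8 worlds.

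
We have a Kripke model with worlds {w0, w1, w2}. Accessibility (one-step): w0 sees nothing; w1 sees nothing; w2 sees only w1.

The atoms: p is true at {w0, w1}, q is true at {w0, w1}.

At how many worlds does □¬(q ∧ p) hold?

w0: no successors, so □¬(q ∧ p) holds vacuously. ✓
w1: no successors, so □¬(q ∧ p) holds vacuously. ✓
w2: successors {w1}; ¬(q ∧ p) there: w1:F. ✗
Satisfying worlds: {w0, w1}.

2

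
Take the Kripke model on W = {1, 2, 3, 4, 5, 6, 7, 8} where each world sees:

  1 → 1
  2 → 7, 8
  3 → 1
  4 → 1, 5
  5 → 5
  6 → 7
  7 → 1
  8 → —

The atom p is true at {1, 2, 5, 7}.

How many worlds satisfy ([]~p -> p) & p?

4

1: []~p -> p is T, p is T. ✓
2: []~p -> p is T, p is T. ✓
3: []~p -> p is T, p is F. ✗
4: []~p -> p is T, p is F. ✗
5: []~p -> p is T, p is T. ✓
6: []~p -> p is T, p is F. ✗
7: []~p -> p is T, p is T. ✓
8: []~p -> p is F, p is F. ✗
Satisfying worlds: {1, 2, 5, 7}.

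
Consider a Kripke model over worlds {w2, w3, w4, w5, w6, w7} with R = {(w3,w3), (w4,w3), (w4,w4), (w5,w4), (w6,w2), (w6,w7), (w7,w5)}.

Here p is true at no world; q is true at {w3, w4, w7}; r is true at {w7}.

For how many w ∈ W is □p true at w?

w2: no successors, so □p holds vacuously. ✓
w3: successors {w3}; p there: w3:F. ✗
w4: successors {w3, w4}; p there: w3:F, w4:F. ✗
w5: successors {w4}; p there: w4:F. ✗
w6: successors {w2, w7}; p there: w2:F, w7:F. ✗
w7: successors {w5}; p there: w5:F. ✗
Satisfying worlds: {w2}.

1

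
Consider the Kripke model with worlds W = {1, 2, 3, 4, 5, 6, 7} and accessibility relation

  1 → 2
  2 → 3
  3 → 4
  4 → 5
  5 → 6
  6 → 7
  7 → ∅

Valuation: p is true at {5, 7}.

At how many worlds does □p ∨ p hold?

1: □p is F, p is F. ✗
2: □p is F, p is F. ✗
3: □p is F, p is F. ✗
4: □p is T, p is F. ✓
5: □p is F, p is T. ✓
6: □p is T, p is F. ✓
7: □p is T, p is T. ✓
Satisfying worlds: {4, 5, 6, 7}.

4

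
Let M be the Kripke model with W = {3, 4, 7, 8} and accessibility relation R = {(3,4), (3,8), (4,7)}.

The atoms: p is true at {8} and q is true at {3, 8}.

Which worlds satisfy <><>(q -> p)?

3: successors {4, 8}; <>(q -> p) there: 4:T, 8:F. ✓
4: successors {7}; <>(q -> p) there: 7:F. ✗
7: no successors, so <><>(q -> p) fails. ✗
8: no successors, so <><>(q -> p) fails. ✗

{3}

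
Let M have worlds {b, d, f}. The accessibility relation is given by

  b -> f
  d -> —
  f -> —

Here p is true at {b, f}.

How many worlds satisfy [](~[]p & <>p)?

2

b: successors {f}; ~[]p & <>p there: f:F. ✗
d: no successors, so [](~[]p & <>p) holds vacuously. ✓
f: no successors, so [](~[]p & <>p) holds vacuously. ✓
Satisfying worlds: {d, f}.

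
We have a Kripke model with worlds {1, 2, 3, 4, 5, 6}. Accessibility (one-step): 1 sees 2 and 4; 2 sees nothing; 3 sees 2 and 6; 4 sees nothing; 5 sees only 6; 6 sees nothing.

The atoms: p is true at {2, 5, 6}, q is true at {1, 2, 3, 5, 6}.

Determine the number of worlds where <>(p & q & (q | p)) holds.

3

1: successors {2, 4}; p & q & (q | p) there: 2:T, 4:F. ✓
2: no successors, so <>(p & q & (q | p)) fails. ✗
3: successors {2, 6}; p & q & (q | p) there: 2:T, 6:T. ✓
4: no successors, so <>(p & q & (q | p)) fails. ✗
5: successors {6}; p & q & (q | p) there: 6:T. ✓
6: no successors, so <>(p & q & (q | p)) fails. ✗
Satisfying worlds: {1, 3, 5}.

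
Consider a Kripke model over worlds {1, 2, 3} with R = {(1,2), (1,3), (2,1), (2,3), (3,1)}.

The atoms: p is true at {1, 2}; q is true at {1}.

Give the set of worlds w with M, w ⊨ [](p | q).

1: successors {2, 3}; p | q there: 2:T, 3:F. ✗
2: successors {1, 3}; p | q there: 1:T, 3:F. ✗
3: successors {1}; p | q there: 1:T. ✓

{3}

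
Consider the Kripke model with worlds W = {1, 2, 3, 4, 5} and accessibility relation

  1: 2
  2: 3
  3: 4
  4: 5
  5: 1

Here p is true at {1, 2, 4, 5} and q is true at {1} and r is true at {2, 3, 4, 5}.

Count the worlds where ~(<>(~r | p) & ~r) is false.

1

1: <>(~r | p) & ~r is T. ✗
2: <>(~r | p) & ~r is F. ✓
3: <>(~r | p) & ~r is F. ✓
4: <>(~r | p) & ~r is F. ✓
5: <>(~r | p) & ~r is F. ✓
Satisfying worlds: {2, 3, 4, 5}.
So ~(<>(~r | p) & ~r) fails at the other 1 world.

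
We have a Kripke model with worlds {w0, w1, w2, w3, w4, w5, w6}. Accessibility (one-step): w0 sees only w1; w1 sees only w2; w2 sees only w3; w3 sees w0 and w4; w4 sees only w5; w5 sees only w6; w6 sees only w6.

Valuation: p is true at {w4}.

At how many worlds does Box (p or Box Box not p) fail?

1

w0: successors {w1}; p or Box Box not p there: w1:T. ✓
w1: successors {w2}; p or Box Box not p there: w2:F. ✗
w2: successors {w3}; p or Box Box not p there: w3:T. ✓
w3: successors {w0, w4}; p or Box Box not p there: w0:T, w4:T. ✓
w4: successors {w5}; p or Box Box not p there: w5:T. ✓
w5: successors {w6}; p or Box Box not p there: w6:T. ✓
w6: successors {w6}; p or Box Box not p there: w6:T. ✓
Satisfying worlds: {w0, w2, w3, w4, w5, w6}.
So Box (p or Box Box not p) fails at the other 1 world.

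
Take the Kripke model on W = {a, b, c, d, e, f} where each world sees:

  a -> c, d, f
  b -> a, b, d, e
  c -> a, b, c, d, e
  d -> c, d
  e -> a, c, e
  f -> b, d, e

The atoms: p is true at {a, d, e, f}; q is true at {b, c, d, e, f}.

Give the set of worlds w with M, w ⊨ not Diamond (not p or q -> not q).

{a, d, f}

a: Diamond (not p or q -> not q) is F. ✓
b: Diamond (not p or q -> not q) is T. ✗
c: Diamond (not p or q -> not q) is T. ✗
d: Diamond (not p or q -> not q) is F. ✓
e: Diamond (not p or q -> not q) is T. ✗
f: Diamond (not p or q -> not q) is F. ✓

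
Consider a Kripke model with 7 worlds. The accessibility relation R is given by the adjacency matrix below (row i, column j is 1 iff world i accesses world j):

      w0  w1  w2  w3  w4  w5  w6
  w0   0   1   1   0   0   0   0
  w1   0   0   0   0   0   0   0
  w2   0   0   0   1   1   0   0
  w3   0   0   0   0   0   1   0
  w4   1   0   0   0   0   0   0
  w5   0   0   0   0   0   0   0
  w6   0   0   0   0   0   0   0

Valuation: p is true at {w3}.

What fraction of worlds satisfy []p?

w0: successors {w1, w2}; p there: w1:F, w2:F. ✗
w1: no successors, so []p holds vacuously. ✓
w2: successors {w3, w4}; p there: w3:T, w4:F. ✗
w3: successors {w5}; p there: w5:F. ✗
w4: successors {w0}; p there: w0:F. ✗
w5: no successors, so []p holds vacuously. ✓
w6: no successors, so []p holds vacuously. ✓
That's 3 of 7 worlds, so 3/7.

3/7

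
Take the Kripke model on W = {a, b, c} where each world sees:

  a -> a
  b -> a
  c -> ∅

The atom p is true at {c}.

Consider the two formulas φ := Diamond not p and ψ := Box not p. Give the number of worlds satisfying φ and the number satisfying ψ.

2 and 3

For Diamond not p:
a: successors {a}; not p there: a:T. ✓
b: successors {a}; not p there: a:T. ✓
c: no successors, so Diamond not p fails. ✗
— 2 worlds.
For Box not p:
a: successors {a}; not p there: a:T. ✓
b: successors {a}; not p there: a:T. ✓
c: no successors, so Box not p holds vacuously. ✓
— 3 worlds.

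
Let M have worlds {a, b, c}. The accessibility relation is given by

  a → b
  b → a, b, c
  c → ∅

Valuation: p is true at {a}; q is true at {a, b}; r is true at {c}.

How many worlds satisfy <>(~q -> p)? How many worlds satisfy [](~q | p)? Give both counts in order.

2 and 1

For <>(~q -> p):
a: successors {b}; ~q -> p there: b:T. ✓
b: successors {a, b, c}; ~q -> p there: a:T, b:T, c:F. ✓
c: no successors, so <>(~q -> p) fails. ✗
— 2 worlds.
For [](~q | p):
a: successors {b}; ~q | p there: b:F. ✗
b: successors {a, b, c}; ~q | p there: a:T, b:F, c:T. ✗
c: no successors, so [](~q | p) holds vacuously. ✓
— 1 world.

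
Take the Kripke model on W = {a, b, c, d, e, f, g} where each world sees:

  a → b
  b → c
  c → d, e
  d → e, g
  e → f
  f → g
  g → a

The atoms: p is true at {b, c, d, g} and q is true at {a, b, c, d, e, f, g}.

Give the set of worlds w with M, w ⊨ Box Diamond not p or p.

{b, c, d, f, g}

a: Box Diamond not p is F, p is F. ✗
b: Box Diamond not p is T, p is T. ✓
c: Box Diamond not p is T, p is T. ✓
d: Box Diamond not p is T, p is T. ✓
e: Box Diamond not p is F, p is F. ✗
f: Box Diamond not p is T, p is F. ✓
g: Box Diamond not p is F, p is T. ✓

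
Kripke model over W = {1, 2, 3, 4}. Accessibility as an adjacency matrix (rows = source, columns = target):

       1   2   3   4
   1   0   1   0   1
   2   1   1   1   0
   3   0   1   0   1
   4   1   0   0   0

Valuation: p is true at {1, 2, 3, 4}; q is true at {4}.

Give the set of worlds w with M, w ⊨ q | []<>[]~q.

1: q is F, []<>[]~q is F. ✗
2: q is F, []<>[]~q is T. ✓
3: q is F, []<>[]~q is F. ✗
4: q is T, []<>[]~q is T. ✓

{2, 4}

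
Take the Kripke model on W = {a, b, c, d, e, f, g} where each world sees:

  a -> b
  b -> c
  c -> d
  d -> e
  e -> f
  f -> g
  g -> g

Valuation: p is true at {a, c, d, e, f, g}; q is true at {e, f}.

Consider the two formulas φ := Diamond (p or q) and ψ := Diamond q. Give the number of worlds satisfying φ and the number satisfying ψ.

For Diamond (p or q):
a: successors {b}; p or q there: b:F. ✗
b: successors {c}; p or q there: c:T. ✓
c: successors {d}; p or q there: d:T. ✓
d: successors {e}; p or q there: e:T. ✓
e: successors {f}; p or q there: f:T. ✓
f: successors {g}; p or q there: g:T. ✓
g: successors {g}; p or q there: g:T. ✓
— 6 worlds.
For Diamond q:
a: successors {b}; q there: b:F. ✗
b: successors {c}; q there: c:F. ✗
c: successors {d}; q there: d:F. ✗
d: successors {e}; q there: e:T. ✓
e: successors {f}; q there: f:T. ✓
f: successors {g}; q there: g:F. ✗
g: successors {g}; q there: g:F. ✗
— 2 worlds.

6 and 2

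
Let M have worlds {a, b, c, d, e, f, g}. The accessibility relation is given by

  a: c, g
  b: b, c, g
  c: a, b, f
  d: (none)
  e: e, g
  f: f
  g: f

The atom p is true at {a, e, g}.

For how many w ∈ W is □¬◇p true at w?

3

a: successors {c, g}; ¬◇p there: c:F, g:T. ✗
b: successors {b, c, g}; ¬◇p there: b:F, c:F, g:T. ✗
c: successors {a, b, f}; ¬◇p there: a:F, b:F, f:T. ✗
d: no successors, so □¬◇p holds vacuously. ✓
e: successors {e, g}; ¬◇p there: e:F, g:T. ✗
f: successors {f}; ¬◇p there: f:T. ✓
g: successors {f}; ¬◇p there: f:T. ✓
Satisfying worlds: {d, f, g}.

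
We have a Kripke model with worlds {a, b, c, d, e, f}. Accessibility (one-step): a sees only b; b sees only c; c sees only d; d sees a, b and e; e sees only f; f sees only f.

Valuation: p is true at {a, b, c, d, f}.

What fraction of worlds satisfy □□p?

5/6

a: successors {b}; □p there: b:T. ✓
b: successors {c}; □p there: c:T. ✓
c: successors {d}; □p there: d:F. ✗
d: successors {a, b, e}; □p there: a:T, b:T, e:T. ✓
e: successors {f}; □p there: f:T. ✓
f: successors {f}; □p there: f:T. ✓
That's 5 of 6 worlds, so 5/6.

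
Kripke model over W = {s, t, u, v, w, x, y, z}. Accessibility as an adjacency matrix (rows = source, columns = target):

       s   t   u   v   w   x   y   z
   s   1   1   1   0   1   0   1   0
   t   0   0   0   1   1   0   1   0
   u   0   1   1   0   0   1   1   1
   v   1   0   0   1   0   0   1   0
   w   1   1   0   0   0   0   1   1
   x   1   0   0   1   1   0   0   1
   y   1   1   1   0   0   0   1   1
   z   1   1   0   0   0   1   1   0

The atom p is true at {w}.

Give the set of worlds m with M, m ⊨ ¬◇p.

s: ◇p is T. ✗
t: ◇p is T. ✗
u: ◇p is F. ✓
v: ◇p is F. ✓
w: ◇p is F. ✓
x: ◇p is T. ✗
y: ◇p is F. ✓
z: ◇p is F. ✓

{u, v, w, y, z}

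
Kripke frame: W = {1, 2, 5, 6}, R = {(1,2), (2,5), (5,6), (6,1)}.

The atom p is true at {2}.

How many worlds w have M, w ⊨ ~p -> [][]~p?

1: ~p is T, [][]~p is T. ✓
2: ~p is F, [][]~p is T. ✓
5: ~p is T, [][]~p is T. ✓
6: ~p is T, [][]~p is F. ✗
Satisfying worlds: {1, 2, 5}.

3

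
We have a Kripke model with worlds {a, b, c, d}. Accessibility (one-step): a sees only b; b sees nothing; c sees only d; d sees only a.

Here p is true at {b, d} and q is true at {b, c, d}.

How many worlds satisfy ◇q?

a: successors {b}; q there: b:T. ✓
b: no successors, so ◇q fails. ✗
c: successors {d}; q there: d:T. ✓
d: successors {a}; q there: a:F. ✗
Satisfying worlds: {a, c}.

2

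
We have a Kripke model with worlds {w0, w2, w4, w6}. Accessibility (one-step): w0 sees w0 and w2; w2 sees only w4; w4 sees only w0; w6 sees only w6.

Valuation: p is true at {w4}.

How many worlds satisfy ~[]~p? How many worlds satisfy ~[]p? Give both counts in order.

For ~[]~p:
w0: []~p is T. ✗
w2: []~p is F. ✓
w4: []~p is T. ✗
w6: []~p is T. ✗
— 1 world.
For ~[]p:
w0: []p is F. ✓
w2: []p is T. ✗
w4: []p is F. ✓
w6: []p is F. ✓
— 3 worlds.

1 and 3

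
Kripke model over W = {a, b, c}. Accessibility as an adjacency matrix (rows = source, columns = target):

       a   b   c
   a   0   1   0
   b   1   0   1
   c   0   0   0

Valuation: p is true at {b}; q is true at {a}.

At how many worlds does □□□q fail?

a: successors {b}; □□q there: b:F. ✗
b: successors {a, c}; □□q there: a:F, c:T. ✗
c: no successors, so □□□q holds vacuously. ✓
Satisfying worlds: {c}.
So □□□q fails at the other 2 worlds.

2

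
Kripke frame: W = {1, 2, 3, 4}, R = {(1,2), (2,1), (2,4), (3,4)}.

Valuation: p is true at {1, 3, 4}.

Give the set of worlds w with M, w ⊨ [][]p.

1: successors {2}; []p there: 2:T. ✓
2: successors {1, 4}; []p there: 1:F, 4:T. ✗
3: successors {4}; []p there: 4:T. ✓
4: no successors, so [][]p holds vacuously. ✓

{1, 3, 4}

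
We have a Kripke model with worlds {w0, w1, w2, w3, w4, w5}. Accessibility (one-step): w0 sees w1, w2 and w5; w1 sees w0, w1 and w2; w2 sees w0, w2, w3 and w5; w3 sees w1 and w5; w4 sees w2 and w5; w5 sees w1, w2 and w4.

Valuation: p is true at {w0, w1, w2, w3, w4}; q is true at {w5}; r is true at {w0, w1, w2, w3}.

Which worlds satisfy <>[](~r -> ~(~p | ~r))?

w0: successors {w1, w2, w5}; [](~r -> ~(~p | ~r)) there: w1:T, w2:F, w5:F. ✓
w1: successors {w0, w1, w2}; [](~r -> ~(~p | ~r)) there: w0:F, w1:T, w2:F. ✓
w2: successors {w0, w2, w3, w5}; [](~r -> ~(~p | ~r)) there: w0:F, w2:F, w3:F, w5:F. ✗
w3: successors {w1, w5}; [](~r -> ~(~p | ~r)) there: w1:T, w5:F. ✓
w4: successors {w2, w5}; [](~r -> ~(~p | ~r)) there: w2:F, w5:F. ✗
w5: successors {w1, w2, w4}; [](~r -> ~(~p | ~r)) there: w1:T, w2:F, w4:F. ✓

{w0, w1, w3, w5}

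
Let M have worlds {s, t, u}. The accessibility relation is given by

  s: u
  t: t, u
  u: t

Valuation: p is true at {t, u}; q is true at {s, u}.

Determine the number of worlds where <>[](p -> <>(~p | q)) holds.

2

s: successors {u}; [](p -> <>(~p | q)) there: u:T. ✓
t: successors {t, u}; [](p -> <>(~p | q)) there: t:F, u:T. ✓
u: successors {t}; [](p -> <>(~p | q)) there: t:F. ✗
Satisfying worlds: {s, t}.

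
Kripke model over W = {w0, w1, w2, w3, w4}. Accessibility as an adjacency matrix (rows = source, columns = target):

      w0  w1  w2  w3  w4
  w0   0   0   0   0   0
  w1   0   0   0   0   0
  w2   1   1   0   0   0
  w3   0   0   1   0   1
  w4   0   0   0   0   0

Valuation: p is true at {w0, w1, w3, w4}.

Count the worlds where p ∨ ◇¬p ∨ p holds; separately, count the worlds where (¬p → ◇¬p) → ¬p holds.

4 and 1

For p ∨ ◇¬p ∨ p:
w0: p is T, ◇¬p ∨ p is T. ✓
w1: p is T, ◇¬p ∨ p is T. ✓
w2: p is F, ◇¬p ∨ p is F. ✗
w3: p is T, ◇¬p ∨ p is T. ✓
w4: p is T, ◇¬p ∨ p is T. ✓
— 4 worlds.
For (¬p → ◇¬p) → ¬p:
w0: ¬p → ◇¬p is T, ¬p is F. ✗
w1: ¬p → ◇¬p is T, ¬p is F. ✗
w2: ¬p → ◇¬p is F, ¬p is T. ✓
w3: ¬p → ◇¬p is T, ¬p is F. ✗
w4: ¬p → ◇¬p is T, ¬p is F. ✗
— 1 world.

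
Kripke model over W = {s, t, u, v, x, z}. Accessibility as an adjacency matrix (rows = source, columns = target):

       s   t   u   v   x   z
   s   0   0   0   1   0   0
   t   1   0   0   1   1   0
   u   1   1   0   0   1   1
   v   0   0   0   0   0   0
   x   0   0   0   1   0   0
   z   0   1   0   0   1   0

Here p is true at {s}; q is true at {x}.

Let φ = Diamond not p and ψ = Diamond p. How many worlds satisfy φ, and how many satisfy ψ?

5 and 2

For Diamond not p:
s: successors {v}; not p there: v:T. ✓
t: successors {s, v, x}; not p there: s:F, v:T, x:T. ✓
u: successors {s, t, x, z}; not p there: s:F, t:T, x:T, z:T. ✓
v: no successors, so Diamond not p fails. ✗
x: successors {v}; not p there: v:T. ✓
z: successors {t, x}; not p there: t:T, x:T. ✓
— 5 worlds.
For Diamond p:
s: successors {v}; p there: v:F. ✗
t: successors {s, v, x}; p there: s:T, v:F, x:F. ✓
u: successors {s, t, x, z}; p there: s:T, t:F, x:F, z:F. ✓
v: no successors, so Diamond p fails. ✗
x: successors {v}; p there: v:F. ✗
z: successors {t, x}; p there: t:F, x:F. ✗
— 2 worlds.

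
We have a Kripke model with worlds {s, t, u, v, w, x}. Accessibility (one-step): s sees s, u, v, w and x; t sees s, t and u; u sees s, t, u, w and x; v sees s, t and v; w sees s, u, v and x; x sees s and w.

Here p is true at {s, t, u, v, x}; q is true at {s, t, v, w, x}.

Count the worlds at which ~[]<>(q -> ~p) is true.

s: []<>(q -> ~p) is F. ✓
t: []<>(q -> ~p) is T. ✗
u: []<>(q -> ~p) is T. ✗
v: []<>(q -> ~p) is F. ✓
w: []<>(q -> ~p) is F. ✓
x: []<>(q -> ~p) is T. ✗
Satisfying worlds: {s, v, w}.

3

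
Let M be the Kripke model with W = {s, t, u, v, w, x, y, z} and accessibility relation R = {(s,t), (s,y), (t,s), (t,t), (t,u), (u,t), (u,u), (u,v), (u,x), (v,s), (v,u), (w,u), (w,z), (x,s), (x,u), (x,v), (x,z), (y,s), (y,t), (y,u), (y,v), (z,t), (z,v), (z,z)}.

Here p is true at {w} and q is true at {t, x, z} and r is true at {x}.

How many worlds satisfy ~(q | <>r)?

4

s: q | <>r is F. ✓
t: q | <>r is T. ✗
u: q | <>r is T. ✗
v: q | <>r is F. ✓
w: q | <>r is F. ✓
x: q | <>r is T. ✗
y: q | <>r is F. ✓
z: q | <>r is T. ✗
Satisfying worlds: {s, v, w, y}.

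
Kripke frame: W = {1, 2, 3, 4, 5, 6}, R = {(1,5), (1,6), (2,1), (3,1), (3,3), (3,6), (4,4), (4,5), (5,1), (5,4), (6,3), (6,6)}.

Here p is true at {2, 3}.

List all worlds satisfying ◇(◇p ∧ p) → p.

1: ◇(◇p ∧ p) is F, p is F. ✓
2: ◇(◇p ∧ p) is F, p is T. ✓
3: ◇(◇p ∧ p) is T, p is T. ✓
4: ◇(◇p ∧ p) is F, p is F. ✓
5: ◇(◇p ∧ p) is F, p is F. ✓
6: ◇(◇p ∧ p) is T, p is F. ✗

{1, 2, 3, 4, 5}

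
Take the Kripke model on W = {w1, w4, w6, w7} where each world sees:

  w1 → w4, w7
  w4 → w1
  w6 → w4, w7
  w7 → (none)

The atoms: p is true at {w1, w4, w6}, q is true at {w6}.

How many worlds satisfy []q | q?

w1: []q is F, q is F. ✗
w4: []q is F, q is F. ✗
w6: []q is F, q is T. ✓
w7: []q is T, q is F. ✓
Satisfying worlds: {w6, w7}.

2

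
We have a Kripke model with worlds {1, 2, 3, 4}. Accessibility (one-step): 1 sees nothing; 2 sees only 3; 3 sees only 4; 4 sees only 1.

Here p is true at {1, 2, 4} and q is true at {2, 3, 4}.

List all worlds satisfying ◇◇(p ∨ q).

1: no successors, so ◇◇(p ∨ q) fails. ✗
2: successors {3}; ◇(p ∨ q) there: 3:T. ✓
3: successors {4}; ◇(p ∨ q) there: 4:T. ✓
4: successors {1}; ◇(p ∨ q) there: 1:F. ✗

{2, 3}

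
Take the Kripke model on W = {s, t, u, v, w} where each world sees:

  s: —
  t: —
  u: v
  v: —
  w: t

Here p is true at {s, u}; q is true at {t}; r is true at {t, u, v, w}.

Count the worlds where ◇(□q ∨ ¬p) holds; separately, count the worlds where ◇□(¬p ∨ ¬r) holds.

For ◇(□q ∨ ¬p):
s: no successors, so ◇(□q ∨ ¬p) fails. ✗
t: no successors, so ◇(□q ∨ ¬p) fails. ✗
u: successors {v}; □q ∨ ¬p there: v:T. ✓
v: no successors, so ◇(□q ∨ ¬p) fails. ✗
w: successors {t}; □q ∨ ¬p there: t:T. ✓
— 2 worlds.
For ◇□(¬p ∨ ¬r):
s: no successors, so ◇□(¬p ∨ ¬r) fails. ✗
t: no successors, so ◇□(¬p ∨ ¬r) fails. ✗
u: successors {v}; □(¬p ∨ ¬r) there: v:T. ✓
v: no successors, so ◇□(¬p ∨ ¬r) fails. ✗
w: successors {t}; □(¬p ∨ ¬r) there: t:T. ✓
— 2 worlds.

2 and 2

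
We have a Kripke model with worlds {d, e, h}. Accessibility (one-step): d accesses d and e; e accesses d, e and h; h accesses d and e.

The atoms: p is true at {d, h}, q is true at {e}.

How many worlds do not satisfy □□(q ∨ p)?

d: successors {d, e}; □(q ∨ p) there: d:T, e:T. ✓
e: successors {d, e, h}; □(q ∨ p) there: d:T, e:T, h:T. ✓
h: successors {d, e}; □(q ∨ p) there: d:T, e:T. ✓
Satisfying worlds: {d, e, h}.
So □□(q ∨ p) fails at the other 0 worlds.

0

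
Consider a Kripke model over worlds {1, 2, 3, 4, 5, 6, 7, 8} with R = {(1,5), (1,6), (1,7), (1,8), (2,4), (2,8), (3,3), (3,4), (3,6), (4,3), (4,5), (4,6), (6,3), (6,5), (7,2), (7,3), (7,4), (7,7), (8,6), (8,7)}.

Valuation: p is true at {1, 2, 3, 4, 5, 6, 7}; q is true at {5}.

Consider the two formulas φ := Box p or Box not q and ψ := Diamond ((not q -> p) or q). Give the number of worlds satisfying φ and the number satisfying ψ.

For Box p or Box not q:
1: Box p is F, Box not q is F. ✗
2: Box p is F, Box not q is T. ✓
3: Box p is T, Box not q is T. ✓
4: Box p is T, Box not q is F. ✓
5: Box p is T, Box not q is T. ✓
6: Box p is T, Box not q is F. ✓
7: Box p is T, Box not q is T. ✓
8: Box p is T, Box not q is T. ✓
— 7 worlds.
For Diamond ((not q -> p) or q):
1: successors {5, 6, 7, 8}; (not q -> p) or q there: 5:T, 6:T, 7:T, 8:F. ✓
2: successors {4, 8}; (not q -> p) or q there: 4:T, 8:F. ✓
3: successors {3, 4, 6}; (not q -> p) or q there: 3:T, 4:T, 6:T. ✓
4: successors {3, 5, 6}; (not q -> p) or q there: 3:T, 5:T, 6:T. ✓
5: no successors, so Diamond ((not q -> p) or q) fails. ✗
6: successors {3, 5}; (not q -> p) or q there: 3:T, 5:T. ✓
7: successors {2, 3, 4, 7}; (not q -> p) or q there: 2:T, 3:T, 4:T, 7:T. ✓
8: successors {6, 7}; (not q -> p) or q there: 6:T, 7:T. ✓
— 7 worlds.

7 and 7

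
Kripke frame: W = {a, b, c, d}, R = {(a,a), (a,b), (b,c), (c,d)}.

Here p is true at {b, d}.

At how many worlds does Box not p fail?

a: successors {a, b}; not p there: a:T, b:F. ✗
b: successors {c}; not p there: c:T. ✓
c: successors {d}; not p there: d:F. ✗
d: no successors, so Box not p holds vacuously. ✓
Satisfying worlds: {b, d}.
So Box not p fails at the other 2 worlds.

2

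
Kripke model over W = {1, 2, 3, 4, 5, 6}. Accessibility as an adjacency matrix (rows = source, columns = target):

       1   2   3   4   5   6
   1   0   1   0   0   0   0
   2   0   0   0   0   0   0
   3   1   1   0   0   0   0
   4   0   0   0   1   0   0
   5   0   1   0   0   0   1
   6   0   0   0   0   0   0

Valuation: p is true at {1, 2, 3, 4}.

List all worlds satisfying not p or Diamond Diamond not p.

1: not p is F, Diamond Diamond not p is F. ✗
2: not p is F, Diamond Diamond not p is F. ✗
3: not p is F, Diamond Diamond not p is F. ✗
4: not p is F, Diamond Diamond not p is F. ✗
5: not p is T, Diamond Diamond not p is F. ✓
6: not p is T, Diamond Diamond not p is F. ✓

{5, 6}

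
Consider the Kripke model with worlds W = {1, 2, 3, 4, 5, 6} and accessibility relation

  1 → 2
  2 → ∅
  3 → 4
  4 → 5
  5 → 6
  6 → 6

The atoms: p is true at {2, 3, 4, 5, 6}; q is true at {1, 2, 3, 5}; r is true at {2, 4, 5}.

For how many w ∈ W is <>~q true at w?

3

1: successors {2}; ~q there: 2:F. ✗
2: no successors, so <>~q fails. ✗
3: successors {4}; ~q there: 4:T. ✓
4: successors {5}; ~q there: 5:F. ✗
5: successors {6}; ~q there: 6:T. ✓
6: successors {6}; ~q there: 6:T. ✓
Satisfying worlds: {3, 5, 6}.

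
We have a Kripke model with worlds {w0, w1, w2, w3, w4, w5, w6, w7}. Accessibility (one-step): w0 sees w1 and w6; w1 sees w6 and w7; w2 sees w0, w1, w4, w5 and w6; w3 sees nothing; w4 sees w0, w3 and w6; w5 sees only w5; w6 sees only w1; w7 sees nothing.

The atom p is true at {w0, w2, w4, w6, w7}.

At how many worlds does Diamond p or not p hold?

w0: Diamond p is T, not p is F. ✓
w1: Diamond p is T, not p is T. ✓
w2: Diamond p is T, not p is F. ✓
w3: Diamond p is F, not p is T. ✓
w4: Diamond p is T, not p is F. ✓
w5: Diamond p is F, not p is T. ✓
w6: Diamond p is F, not p is F. ✗
w7: Diamond p is F, not p is F. ✗
Satisfying worlds: {w0, w1, w2, w3, w4, w5}.

6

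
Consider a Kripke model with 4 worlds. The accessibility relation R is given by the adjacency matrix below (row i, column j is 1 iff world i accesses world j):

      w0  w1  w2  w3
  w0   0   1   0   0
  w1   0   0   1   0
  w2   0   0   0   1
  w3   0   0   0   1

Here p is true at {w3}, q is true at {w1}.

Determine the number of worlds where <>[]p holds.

w0: successors {w1}; []p there: w1:F. ✗
w1: successors {w2}; []p there: w2:T. ✓
w2: successors {w3}; []p there: w3:T. ✓
w3: successors {w3}; []p there: w3:T. ✓
Satisfying worlds: {w1, w2, w3}.

3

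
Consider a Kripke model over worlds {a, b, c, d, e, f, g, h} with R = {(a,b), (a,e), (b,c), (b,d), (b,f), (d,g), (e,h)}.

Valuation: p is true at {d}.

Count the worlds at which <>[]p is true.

a: successors {b, e}; []p there: b:F, e:F. ✗
b: successors {c, d, f}; []p there: c:T, d:F, f:T. ✓
c: no successors, so <>[]p fails. ✗
d: successors {g}; []p there: g:T. ✓
e: successors {h}; []p there: h:T. ✓
f: no successors, so <>[]p fails. ✗
g: no successors, so <>[]p fails. ✗
h: no successors, so <>[]p fails. ✗
Satisfying worlds: {b, d, e}.

3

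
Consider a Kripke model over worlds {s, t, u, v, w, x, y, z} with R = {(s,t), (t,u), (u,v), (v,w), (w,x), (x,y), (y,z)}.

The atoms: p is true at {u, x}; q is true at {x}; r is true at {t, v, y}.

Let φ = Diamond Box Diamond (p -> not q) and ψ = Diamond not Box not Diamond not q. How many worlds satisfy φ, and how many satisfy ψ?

For Diamond Box Diamond (p -> not q):
s: successors {t}; Box Diamond (p -> not q) there: t:T. ✓
t: successors {u}; Box Diamond (p -> not q) there: u:T. ✓
u: successors {v}; Box Diamond (p -> not q) there: v:F. ✗
v: successors {w}; Box Diamond (p -> not q) there: w:T. ✓
w: successors {x}; Box Diamond (p -> not q) there: x:T. ✓
x: successors {y}; Box Diamond (p -> not q) there: y:F. ✗
y: successors {z}; Box Diamond (p -> not q) there: z:T. ✓
z: no successors, so Diamond Box Diamond (p -> not q) fails. ✗
— 5 worlds.
For Diamond not Box not Diamond not q:
s: successors {t}; not Box not Diamond not q there: t:T. ✓
t: successors {u}; not Box not Diamond not q there: u:T. ✓
u: successors {v}; not Box not Diamond not q there: v:F. ✗
v: successors {w}; not Box not Diamond not q there: w:T. ✓
w: successors {x}; not Box not Diamond not q there: x:T. ✓
x: successors {y}; not Box not Diamond not q there: y:F. ✗
y: successors {z}; not Box not Diamond not q there: z:F. ✗
z: no successors, so Diamond not Box not Diamond not q fails. ✗
— 4 worlds.

5 and 4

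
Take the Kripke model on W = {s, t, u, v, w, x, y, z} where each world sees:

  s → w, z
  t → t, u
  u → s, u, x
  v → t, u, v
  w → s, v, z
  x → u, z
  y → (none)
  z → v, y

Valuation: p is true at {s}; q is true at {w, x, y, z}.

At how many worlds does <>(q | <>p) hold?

7

s: successors {w, z}; q | <>p there: w:T, z:T. ✓
t: successors {t, u}; q | <>p there: t:F, u:T. ✓
u: successors {s, u, x}; q | <>p there: s:F, u:T, x:T. ✓
v: successors {t, u, v}; q | <>p there: t:F, u:T, v:F. ✓
w: successors {s, v, z}; q | <>p there: s:F, v:F, z:T. ✓
x: successors {u, z}; q | <>p there: u:T, z:T. ✓
y: no successors, so <>(q | <>p) fails. ✗
z: successors {v, y}; q | <>p there: v:F, y:T. ✓
Satisfying worlds: {s, t, u, v, w, x, z}.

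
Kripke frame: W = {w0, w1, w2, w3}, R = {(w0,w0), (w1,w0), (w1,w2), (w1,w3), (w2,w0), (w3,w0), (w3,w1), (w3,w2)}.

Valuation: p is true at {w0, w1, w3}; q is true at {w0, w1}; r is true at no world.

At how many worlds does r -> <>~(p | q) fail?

0

w0: r is F, <>~(p | q) is F. ✓
w1: r is F, <>~(p | q) is T. ✓
w2: r is F, <>~(p | q) is F. ✓
w3: r is F, <>~(p | q) is T. ✓
Satisfying worlds: {w0, w1, w2, w3}.
So r -> <>~(p | q) fails at the other 0 worlds.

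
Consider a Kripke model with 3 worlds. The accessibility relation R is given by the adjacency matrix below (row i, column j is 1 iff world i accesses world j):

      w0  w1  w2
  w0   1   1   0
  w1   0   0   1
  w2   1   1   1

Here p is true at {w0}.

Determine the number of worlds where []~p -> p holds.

w0: []~p is F, p is T. ✓
w1: []~p is T, p is F. ✗
w2: []~p is F, p is F. ✓
Satisfying worlds: {w0, w2}.

2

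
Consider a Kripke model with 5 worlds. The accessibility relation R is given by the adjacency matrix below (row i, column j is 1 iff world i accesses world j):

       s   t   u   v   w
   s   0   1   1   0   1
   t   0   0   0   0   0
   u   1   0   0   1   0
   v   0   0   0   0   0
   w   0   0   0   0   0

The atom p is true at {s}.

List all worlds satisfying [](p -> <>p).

{s, t, v, w}

s: successors {t, u, w}; p -> <>p there: t:T, u:T, w:T. ✓
t: no successors, so [](p -> <>p) holds vacuously. ✓
u: successors {s, v}; p -> <>p there: s:F, v:T. ✗
v: no successors, so [](p -> <>p) holds vacuously. ✓
w: no successors, so [](p -> <>p) holds vacuously. ✓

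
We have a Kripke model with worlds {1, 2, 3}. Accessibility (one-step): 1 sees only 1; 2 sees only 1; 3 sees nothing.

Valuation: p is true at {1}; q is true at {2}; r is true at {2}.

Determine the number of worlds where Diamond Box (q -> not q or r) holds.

1: successors {1}; Box (q -> not q or r) there: 1:T. ✓
2: successors {1}; Box (q -> not q or r) there: 1:T. ✓
3: no successors, so Diamond Box (q -> not q or r) fails. ✗
Satisfying worlds: {1, 2}.

2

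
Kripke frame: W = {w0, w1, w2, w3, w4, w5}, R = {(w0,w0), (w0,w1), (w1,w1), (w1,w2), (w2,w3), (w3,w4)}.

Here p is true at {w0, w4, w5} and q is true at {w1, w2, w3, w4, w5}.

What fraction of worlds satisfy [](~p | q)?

5/6

w0: successors {w0, w1}; ~p | q there: w0:F, w1:T. ✗
w1: successors {w1, w2}; ~p | q there: w1:T, w2:T. ✓
w2: successors {w3}; ~p | q there: w3:T. ✓
w3: successors {w4}; ~p | q there: w4:T. ✓
w4: no successors, so [](~p | q) holds vacuously. ✓
w5: no successors, so [](~p | q) holds vacuously. ✓
That's 5 of 6 worlds, so 5/6.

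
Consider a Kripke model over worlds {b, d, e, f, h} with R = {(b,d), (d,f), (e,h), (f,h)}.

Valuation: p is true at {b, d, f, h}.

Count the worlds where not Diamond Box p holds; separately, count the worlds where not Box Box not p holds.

1 and 2

For not Diamond Box p:
b: Diamond Box p is T. ✗
d: Diamond Box p is T. ✗
e: Diamond Box p is T. ✗
f: Diamond Box p is T. ✗
h: Diamond Box p is F. ✓
— 1 world.
For not Box Box not p:
b: Box Box not p is F. ✓
d: Box Box not p is F. ✓
e: Box Box not p is T. ✗
f: Box Box not p is T. ✗
h: Box Box not p is T. ✗
— 2 worlds.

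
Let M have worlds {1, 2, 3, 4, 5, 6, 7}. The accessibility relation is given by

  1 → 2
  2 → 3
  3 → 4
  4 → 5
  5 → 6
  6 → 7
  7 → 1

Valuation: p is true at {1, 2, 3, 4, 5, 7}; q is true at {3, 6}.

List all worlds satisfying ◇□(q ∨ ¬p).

{1, 4}

1: successors {2}; □(q ∨ ¬p) there: 2:T. ✓
2: successors {3}; □(q ∨ ¬p) there: 3:F. ✗
3: successors {4}; □(q ∨ ¬p) there: 4:F. ✗
4: successors {5}; □(q ∨ ¬p) there: 5:T. ✓
5: successors {6}; □(q ∨ ¬p) there: 6:F. ✗
6: successors {7}; □(q ∨ ¬p) there: 7:F. ✗
7: successors {1}; □(q ∨ ¬p) there: 1:F. ✗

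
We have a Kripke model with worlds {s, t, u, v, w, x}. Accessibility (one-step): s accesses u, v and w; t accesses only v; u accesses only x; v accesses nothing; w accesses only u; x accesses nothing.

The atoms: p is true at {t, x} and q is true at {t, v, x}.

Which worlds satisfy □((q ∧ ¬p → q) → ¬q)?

s: successors {u, v, w}; (q ∧ ¬p → q) → ¬q there: u:T, v:F, w:T. ✗
t: successors {v}; (q ∧ ¬p → q) → ¬q there: v:F. ✗
u: successors {x}; (q ∧ ¬p → q) → ¬q there: x:F. ✗
v: no successors, so □((q ∧ ¬p → q) → ¬q) holds vacuously. ✓
w: successors {u}; (q ∧ ¬p → q) → ¬q there: u:T. ✓
x: no successors, so □((q ∧ ¬p → q) → ¬q) holds vacuously. ✓

{v, w, x}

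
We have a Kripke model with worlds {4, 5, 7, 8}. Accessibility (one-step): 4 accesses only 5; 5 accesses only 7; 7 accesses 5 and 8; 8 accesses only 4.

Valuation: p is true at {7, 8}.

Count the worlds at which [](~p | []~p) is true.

3

4: successors {5}; ~p | []~p there: 5:T. ✓
5: successors {7}; ~p | []~p there: 7:F. ✗
7: successors {5, 8}; ~p | []~p there: 5:T, 8:T. ✓
8: successors {4}; ~p | []~p there: 4:T. ✓
Satisfying worlds: {4, 7, 8}.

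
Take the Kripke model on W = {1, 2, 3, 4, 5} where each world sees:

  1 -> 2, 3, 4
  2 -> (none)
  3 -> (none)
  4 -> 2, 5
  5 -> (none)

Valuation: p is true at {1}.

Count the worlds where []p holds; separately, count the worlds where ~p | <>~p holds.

3 and 5

For []p:
1: successors {2, 3, 4}; p there: 2:F, 3:F, 4:F. ✗
2: no successors, so []p holds vacuously. ✓
3: no successors, so []p holds vacuously. ✓
4: successors {2, 5}; p there: 2:F, 5:F. ✗
5: no successors, so []p holds vacuously. ✓
— 3 worlds.
For ~p | <>~p:
1: ~p is F, <>~p is T. ✓
2: ~p is T, <>~p is F. ✓
3: ~p is T, <>~p is F. ✓
4: ~p is T, <>~p is T. ✓
5: ~p is T, <>~p is F. ✓
— 5 worlds.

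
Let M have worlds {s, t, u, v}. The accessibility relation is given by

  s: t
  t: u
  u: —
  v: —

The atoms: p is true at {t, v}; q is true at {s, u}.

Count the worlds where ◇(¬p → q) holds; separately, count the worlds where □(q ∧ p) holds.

2 and 2

For ◇(¬p → q):
s: successors {t}; ¬p → q there: t:T. ✓
t: successors {u}; ¬p → q there: u:T. ✓
u: no successors, so ◇(¬p → q) fails. ✗
v: no successors, so ◇(¬p → q) fails. ✗
— 2 worlds.
For □(q ∧ p):
s: successors {t}; q ∧ p there: t:F. ✗
t: successors {u}; q ∧ p there: u:F. ✗
u: no successors, so □(q ∧ p) holds vacuously. ✓
v: no successors, so □(q ∧ p) holds vacuously. ✓
— 2 worlds.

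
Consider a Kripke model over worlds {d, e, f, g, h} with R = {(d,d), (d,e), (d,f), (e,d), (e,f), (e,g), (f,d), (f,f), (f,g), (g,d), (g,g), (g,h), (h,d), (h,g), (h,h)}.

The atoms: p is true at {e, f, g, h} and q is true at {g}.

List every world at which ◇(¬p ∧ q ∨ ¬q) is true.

{d, e, f, g, h}

d: successors {d, e, f}; ¬p ∧ q ∨ ¬q there: d:T, e:T, f:T. ✓
e: successors {d, f, g}; ¬p ∧ q ∨ ¬q there: d:T, f:T, g:F. ✓
f: successors {d, f, g}; ¬p ∧ q ∨ ¬q there: d:T, f:T, g:F. ✓
g: successors {d, g, h}; ¬p ∧ q ∨ ¬q there: d:T, g:F, h:T. ✓
h: successors {d, g, h}; ¬p ∧ q ∨ ¬q there: d:T, g:F, h:T. ✓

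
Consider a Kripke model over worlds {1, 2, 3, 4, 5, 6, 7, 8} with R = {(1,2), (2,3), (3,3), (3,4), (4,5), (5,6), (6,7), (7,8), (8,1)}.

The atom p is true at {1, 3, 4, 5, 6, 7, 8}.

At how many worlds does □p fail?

1: successors {2}; p there: 2:F. ✗
2: successors {3}; p there: 3:T. ✓
3: successors {3, 4}; p there: 3:T, 4:T. ✓
4: successors {5}; p there: 5:T. ✓
5: successors {6}; p there: 6:T. ✓
6: successors {7}; p there: 7:T. ✓
7: successors {8}; p there: 8:T. ✓
8: successors {1}; p there: 1:T. ✓
Satisfying worlds: {2, 3, 4, 5, 6, 7, 8}.
So □p fails at the other 1 world.

1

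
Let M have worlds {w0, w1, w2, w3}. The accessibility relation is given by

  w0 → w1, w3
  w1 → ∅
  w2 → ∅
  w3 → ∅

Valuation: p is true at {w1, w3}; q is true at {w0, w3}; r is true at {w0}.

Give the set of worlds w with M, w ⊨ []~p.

{w1, w2, w3}

w0: successors {w1, w3}; ~p there: w1:F, w3:F. ✗
w1: no successors, so []~p holds vacuously. ✓
w2: no successors, so []~p holds vacuously. ✓
w3: no successors, so []~p holds vacuously. ✓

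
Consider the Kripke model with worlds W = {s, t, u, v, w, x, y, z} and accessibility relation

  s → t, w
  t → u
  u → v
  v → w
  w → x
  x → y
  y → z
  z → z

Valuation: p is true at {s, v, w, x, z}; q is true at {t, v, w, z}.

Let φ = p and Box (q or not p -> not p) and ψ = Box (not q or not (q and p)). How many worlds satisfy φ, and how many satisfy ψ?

For p and Box (q or not p -> not p):
s: p is T, Box (q or not p -> not p) is F. ✗
t: p is F, Box (q or not p -> not p) is T. ✗
u: p is F, Box (q or not p -> not p) is F. ✗
v: p is T, Box (q or not p -> not p) is F. ✗
w: p is T, Box (q or not p -> not p) is T. ✓
x: p is T, Box (q or not p -> not p) is T. ✓
y: p is F, Box (q or not p -> not p) is F. ✗
z: p is T, Box (q or not p -> not p) is F. ✗
— 2 worlds.
For Box (not q or not (q and p)):
s: successors {t, w}; not q or not (q and p) there: t:T, w:F. ✗
t: successors {u}; not q or not (q and p) there: u:T. ✓
u: successors {v}; not q or not (q and p) there: v:F. ✗
v: successors {w}; not q or not (q and p) there: w:F. ✗
w: successors {x}; not q or not (q and p) there: x:T. ✓
x: successors {y}; not q or not (q and p) there: y:T. ✓
y: successors {z}; not q or not (q and p) there: z:F. ✗
z: successors {z}; not q or not (q and p) there: z:F. ✗
— 3 worlds.

2 and 3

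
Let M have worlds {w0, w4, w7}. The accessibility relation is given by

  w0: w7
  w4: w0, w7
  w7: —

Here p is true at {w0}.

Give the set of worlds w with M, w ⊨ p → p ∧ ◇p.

w0: p is T, p ∧ ◇p is F. ✗
w4: p is F, p ∧ ◇p is F. ✓
w7: p is F, p ∧ ◇p is F. ✓

{w4, w7}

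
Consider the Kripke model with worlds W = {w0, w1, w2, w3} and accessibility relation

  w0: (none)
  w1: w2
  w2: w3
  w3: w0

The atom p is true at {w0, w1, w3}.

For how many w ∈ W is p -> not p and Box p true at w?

1

w0: p is T, not p and Box p is F. ✗
w1: p is T, not p and Box p is F. ✗
w2: p is F, not p and Box p is T. ✓
w3: p is T, not p and Box p is F. ✗
Satisfying worlds: {w2}.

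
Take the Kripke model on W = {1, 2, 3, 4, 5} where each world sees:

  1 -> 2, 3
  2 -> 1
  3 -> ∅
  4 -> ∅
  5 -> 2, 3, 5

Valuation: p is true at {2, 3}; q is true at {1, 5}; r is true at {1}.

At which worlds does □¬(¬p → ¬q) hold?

{2, 3, 4}

1: successors {2, 3}; ¬(¬p → ¬q) there: 2:F, 3:F. ✗
2: successors {1}; ¬(¬p → ¬q) there: 1:T. ✓
3: no successors, so □¬(¬p → ¬q) holds vacuously. ✓
4: no successors, so □¬(¬p → ¬q) holds vacuously. ✓
5: successors {2, 3, 5}; ¬(¬p → ¬q) there: 2:F, 3:F, 5:T. ✗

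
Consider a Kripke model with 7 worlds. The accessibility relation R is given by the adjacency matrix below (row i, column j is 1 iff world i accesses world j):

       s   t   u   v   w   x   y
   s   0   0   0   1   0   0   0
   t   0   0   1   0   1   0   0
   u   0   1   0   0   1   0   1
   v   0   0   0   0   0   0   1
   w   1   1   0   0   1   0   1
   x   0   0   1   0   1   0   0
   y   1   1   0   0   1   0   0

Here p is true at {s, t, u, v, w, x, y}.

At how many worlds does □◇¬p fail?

7

s: successors {v}; ◇¬p there: v:F. ✗
t: successors {u, w}; ◇¬p there: u:F, w:F. ✗
u: successors {t, w, y}; ◇¬p there: t:F, w:F, y:F. ✗
v: successors {y}; ◇¬p there: y:F. ✗
w: successors {s, t, w, y}; ◇¬p there: s:F, t:F, w:F, y:F. ✗
x: successors {u, w}; ◇¬p there: u:F, w:F. ✗
y: successors {s, t, w}; ◇¬p there: s:F, t:F, w:F. ✗
Satisfying worlds: ∅.
So □◇¬p fails at the other 7 worlds.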